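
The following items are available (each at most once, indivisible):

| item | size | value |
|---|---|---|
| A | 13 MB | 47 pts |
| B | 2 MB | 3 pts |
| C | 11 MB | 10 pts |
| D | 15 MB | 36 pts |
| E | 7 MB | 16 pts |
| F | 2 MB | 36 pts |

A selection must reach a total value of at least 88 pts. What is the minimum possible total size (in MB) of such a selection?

Subsets with value ≥ 88, sorted by total size:
- A+E+F: size 22, value 99
- A+B+E+F: size 24, value 102
- D+E+F: size 24, value 88
- A+C+F: size 26, value 93
Minimum size: 22 MB.

22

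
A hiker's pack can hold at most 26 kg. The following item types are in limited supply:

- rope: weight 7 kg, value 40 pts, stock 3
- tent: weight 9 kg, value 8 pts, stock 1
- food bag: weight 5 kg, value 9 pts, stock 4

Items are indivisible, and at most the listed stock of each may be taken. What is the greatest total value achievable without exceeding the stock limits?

Best selections within weight 26 and stock limits:
- 3×rope + 1×food bag: weight 26, value 129
- 3×rope: weight 21, value 120
- 2×rope + 2×food bag: weight 24, value 98
Best: 129 pts.

129 pts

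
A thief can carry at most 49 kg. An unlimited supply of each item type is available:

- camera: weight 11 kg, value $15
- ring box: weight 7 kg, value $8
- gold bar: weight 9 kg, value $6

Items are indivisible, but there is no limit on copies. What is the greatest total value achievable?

$61

Best value-per-unit is camera at 15/11; filling with it alone gives 4×15 = 60.
Optimal mix: 3×camera + 2×ring box → weight 47, value 61.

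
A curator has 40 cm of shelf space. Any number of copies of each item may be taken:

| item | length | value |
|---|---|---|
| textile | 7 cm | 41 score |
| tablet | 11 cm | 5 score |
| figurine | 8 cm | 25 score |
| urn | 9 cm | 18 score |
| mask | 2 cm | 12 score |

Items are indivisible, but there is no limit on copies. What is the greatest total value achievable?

Best value-per-unit is mask at 12/2, and filling with it alone uses length 20×2=40. No mix of the others beats 20×12 = 240.

240 score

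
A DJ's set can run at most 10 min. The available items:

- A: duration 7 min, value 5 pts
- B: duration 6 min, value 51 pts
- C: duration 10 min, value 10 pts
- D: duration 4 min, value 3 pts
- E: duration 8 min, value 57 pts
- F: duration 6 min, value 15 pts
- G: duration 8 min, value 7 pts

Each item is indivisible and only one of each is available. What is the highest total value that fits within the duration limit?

Check high-value combinations within 10 min:
- E: duration 8, value 57
- B+D: duration 6+4=10, value 51+3=54
- B: duration 6, value 51
- D+F: duration 4+6=10, value 3+15=18
- F: duration 6, value 15
Best: 57 pts.

57 pts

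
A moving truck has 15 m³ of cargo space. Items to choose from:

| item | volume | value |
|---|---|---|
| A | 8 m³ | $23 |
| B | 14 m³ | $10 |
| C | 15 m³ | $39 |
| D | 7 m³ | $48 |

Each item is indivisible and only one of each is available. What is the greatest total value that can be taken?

Check high-value combinations within 15 m³:
- A+D: volume 8+7=15, value 23+48=71
- D: volume 7, value 48
- C: volume 15, value 39
Best: $71.

$71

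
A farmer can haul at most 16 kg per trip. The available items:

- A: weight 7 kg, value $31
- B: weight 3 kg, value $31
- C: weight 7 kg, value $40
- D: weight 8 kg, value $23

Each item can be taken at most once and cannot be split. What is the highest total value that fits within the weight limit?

$71

Check high-value combinations within 16 kg:
- B+C: weight 3+7=10, value 31+40=71
- A+C: weight 7+7=14, value 31+40=71
- C+D: weight 7+8=15, value 40+23=63
Best: $71.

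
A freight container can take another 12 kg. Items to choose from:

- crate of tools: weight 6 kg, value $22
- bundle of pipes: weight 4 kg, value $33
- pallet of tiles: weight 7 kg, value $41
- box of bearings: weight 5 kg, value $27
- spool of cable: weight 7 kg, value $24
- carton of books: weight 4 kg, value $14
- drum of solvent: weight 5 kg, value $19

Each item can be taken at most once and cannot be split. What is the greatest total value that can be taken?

Check high-value combinations within 12 kg:
- bundle of pipes+pallet of tiles: weight 4+7=11, value 33+41=74
- pallet of tiles+box of bearings: weight 7+5=12, value 41+27=68
- bundle of pipes+box of bearings: weight 4+5=9, value 33+27=60
- pallet of tiles+drum of solvent: weight 7+5=12, value 41+19=60
Best: $74.

$74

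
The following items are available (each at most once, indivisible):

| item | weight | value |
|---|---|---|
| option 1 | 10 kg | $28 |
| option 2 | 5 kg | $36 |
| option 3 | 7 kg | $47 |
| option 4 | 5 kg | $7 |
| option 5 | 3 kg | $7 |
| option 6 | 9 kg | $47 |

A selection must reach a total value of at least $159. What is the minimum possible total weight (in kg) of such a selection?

Subsets with value ≥ 159, sorted by total weight:
- option 1+option 2+option 3+option 5+option 6: weight 34, value 165
- option 1+option 2+option 3+option 4+option 6: weight 36, value 165
Minimum weight: 34 kg.

34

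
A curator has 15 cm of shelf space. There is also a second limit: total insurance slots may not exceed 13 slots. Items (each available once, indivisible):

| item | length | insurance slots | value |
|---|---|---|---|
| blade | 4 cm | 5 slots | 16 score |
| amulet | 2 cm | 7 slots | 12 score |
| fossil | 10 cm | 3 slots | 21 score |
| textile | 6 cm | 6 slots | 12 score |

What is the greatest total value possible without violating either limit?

37 score

Feasible sets respecting both limits:
- blade+fossil: length 14, insurance slots 8, value 37
- amulet+fossil: length 12, insurance slots 10, value 33
- blade+amulet: length 6, insurance slots 12, value 28
Best: 37 score.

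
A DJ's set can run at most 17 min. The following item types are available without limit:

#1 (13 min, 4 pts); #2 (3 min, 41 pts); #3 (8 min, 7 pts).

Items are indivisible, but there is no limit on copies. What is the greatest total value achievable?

Best value-per-unit is #2 at 41/3, and filling with it alone uses duration 5×3=15. No mix of the others beats 5×41 = 205.

205 pts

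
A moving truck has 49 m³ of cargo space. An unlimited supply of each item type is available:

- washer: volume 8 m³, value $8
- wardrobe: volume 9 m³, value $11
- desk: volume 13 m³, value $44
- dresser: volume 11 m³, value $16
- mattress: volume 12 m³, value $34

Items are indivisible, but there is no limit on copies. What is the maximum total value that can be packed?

$146

Best value-per-unit is desk at 44/13; filling with it alone gives 3×44 = 132.
Optimal mix: 1×desk + 3×mattress → volume 49, value 146.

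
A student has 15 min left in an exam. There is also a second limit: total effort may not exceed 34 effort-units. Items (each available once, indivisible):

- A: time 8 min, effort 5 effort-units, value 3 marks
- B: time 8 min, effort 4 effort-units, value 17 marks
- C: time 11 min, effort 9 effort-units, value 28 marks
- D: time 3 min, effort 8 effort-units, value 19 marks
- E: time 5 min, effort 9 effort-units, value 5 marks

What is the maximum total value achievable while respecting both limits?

47 marks

Feasible sets respecting both limits:
- C+D: time 14, effort 17, value 47
- B+D: time 11, effort 12, value 36
- C: time 11, effort 9, value 28
Best: 47 marks.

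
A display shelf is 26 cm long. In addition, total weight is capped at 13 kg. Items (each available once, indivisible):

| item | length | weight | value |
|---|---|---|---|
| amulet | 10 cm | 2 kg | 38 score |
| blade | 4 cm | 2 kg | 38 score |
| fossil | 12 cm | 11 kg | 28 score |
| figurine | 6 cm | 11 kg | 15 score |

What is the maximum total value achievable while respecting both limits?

76 score

Feasible sets respecting both limits:
- amulet+blade: length 14, weight 4, value 76
- amulet+fossil: length 22, weight 13, value 66
- blade+fossil: length 16, weight 13, value 66
- amulet+figurine: length 16, weight 13, value 53
Best: 76 score.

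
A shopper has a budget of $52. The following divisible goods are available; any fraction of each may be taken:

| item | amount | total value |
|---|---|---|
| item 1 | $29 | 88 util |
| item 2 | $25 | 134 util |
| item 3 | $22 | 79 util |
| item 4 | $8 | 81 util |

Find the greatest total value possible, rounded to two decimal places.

Take in order of value per unit:
- item 4 (81/8 per unit): all 8 → value 81, running total 81.00
- item 2 (134/25 per unit): all 25 → value 134, running total 215.00
- item 3 (79/22 per unit): 19 of 22 → value 19×79/22 = 68.2273, running total 283.23
Total 283.23.

283.23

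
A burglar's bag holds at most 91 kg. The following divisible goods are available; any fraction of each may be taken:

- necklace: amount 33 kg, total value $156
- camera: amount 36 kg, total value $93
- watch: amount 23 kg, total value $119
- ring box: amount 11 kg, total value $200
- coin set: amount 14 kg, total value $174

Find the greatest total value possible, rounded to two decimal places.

674.83

Take in order of value per unit:
- ring box (200/11 per unit): all 11 → value 200, running total 200.00
- coin set (174/14 per unit): all 14 → value 174, running total 374.00
- watch (119/23 per unit): all 23 → value 119, running total 493.00
- necklace (156/33 per unit): all 33 → value 156, running total 649.00
- camera (93/36 per unit): 10 of 36 → value 10×93/36 = 25.8333, running total 674.83
Total 674.83.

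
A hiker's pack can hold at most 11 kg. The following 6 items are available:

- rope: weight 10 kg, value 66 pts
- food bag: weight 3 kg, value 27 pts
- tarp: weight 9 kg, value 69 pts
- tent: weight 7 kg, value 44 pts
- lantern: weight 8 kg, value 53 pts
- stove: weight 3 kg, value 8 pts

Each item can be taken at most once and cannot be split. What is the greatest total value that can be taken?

80 pts

Check high-value combinations within 11 kg:
- food bag+lantern: weight 3+8=11, value 27+53=80
- food bag+tent: weight 3+7=10, value 27+44=71
- tarp: weight 9, value 69
Best: 80 pts.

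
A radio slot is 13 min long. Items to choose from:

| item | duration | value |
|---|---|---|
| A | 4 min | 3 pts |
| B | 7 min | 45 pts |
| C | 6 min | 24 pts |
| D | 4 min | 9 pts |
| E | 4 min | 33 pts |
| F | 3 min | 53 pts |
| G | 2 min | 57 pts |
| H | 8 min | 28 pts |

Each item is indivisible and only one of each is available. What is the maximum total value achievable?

155 pts

This is a 0/1 knapsack; check combinations near the capacity.
- B+F+G: duration 7+3+2=12, value 45+53+57=155
- D+E+F+G: duration 4+4+3+2=13, value 9+33+53+57=152
- A+E+F+G: duration 4+4+3+2=13, value 3+33+53+57=146
- E+F+G: duration 4+3+2=9, value 33+53+57=143
- F+G+H: duration 3+2+8=13, value 53+57+28=138
Best: 155 pts.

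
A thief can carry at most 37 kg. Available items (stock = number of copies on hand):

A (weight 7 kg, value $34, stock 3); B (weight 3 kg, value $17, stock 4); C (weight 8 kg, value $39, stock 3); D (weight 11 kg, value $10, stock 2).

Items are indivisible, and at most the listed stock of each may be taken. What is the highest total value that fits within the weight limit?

$185

Top feasible selections:
- 4×B + 3×C: weight 36, value 185
- 1×A + 2×B + 3×C: weight 37, value 185
- 1×A + 4×B + 2×C: weight 35, value 180
- 2×A + 2×B + 2×C: weight 36, value 180
Best: $185.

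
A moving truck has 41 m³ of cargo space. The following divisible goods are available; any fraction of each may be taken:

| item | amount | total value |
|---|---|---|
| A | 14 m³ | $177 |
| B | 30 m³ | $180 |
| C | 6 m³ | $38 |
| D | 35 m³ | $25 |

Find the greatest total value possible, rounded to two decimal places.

Take in order of value per unit:
- A (177/14 per unit): all 14 → value 177, running total 177.00
- C (38/6 per unit): all 6 → value 38, running total 215.00
- B (180/30 per unit): 21 of 30 → value 21×180/30 = 126.0000, running total 341.00
Total 341.00.

341.00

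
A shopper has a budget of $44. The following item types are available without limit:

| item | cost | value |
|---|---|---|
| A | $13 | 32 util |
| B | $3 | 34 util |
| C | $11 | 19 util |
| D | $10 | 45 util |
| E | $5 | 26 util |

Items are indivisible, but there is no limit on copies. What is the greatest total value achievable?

476 util

Best value-per-unit is B at 34/3, and filling with it alone uses cost 14×3=42. No mix of the others beats 14×34 = 476.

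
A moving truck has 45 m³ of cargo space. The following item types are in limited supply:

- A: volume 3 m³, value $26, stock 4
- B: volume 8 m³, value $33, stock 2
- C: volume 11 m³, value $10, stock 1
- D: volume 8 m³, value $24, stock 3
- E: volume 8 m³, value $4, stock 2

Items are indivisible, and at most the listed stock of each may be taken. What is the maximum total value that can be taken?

Top feasible selections:
- 4×A + 2×B + 2×D: volume 44, value 218
- 4×A + 1×B + 3×D: volume 44, value 209
- 4×A + 2×B + 1×D + 1×E: volume 44, value 198
Best: $218.

$218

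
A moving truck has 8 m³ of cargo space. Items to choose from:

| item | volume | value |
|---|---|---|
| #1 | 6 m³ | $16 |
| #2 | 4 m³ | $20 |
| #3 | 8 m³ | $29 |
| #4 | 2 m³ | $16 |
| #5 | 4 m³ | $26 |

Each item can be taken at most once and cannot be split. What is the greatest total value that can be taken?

$46

Check high-value combinations within 8 m³:
- #2+#5: volume 4+4=8, value 20+26=46
- #4+#5: volume 2+4=6, value 16+26=42
- #2+#4: volume 4+2=6, value 20+16=36
- #1+#4: volume 6+2=8, value 16+16=32
Best: $46.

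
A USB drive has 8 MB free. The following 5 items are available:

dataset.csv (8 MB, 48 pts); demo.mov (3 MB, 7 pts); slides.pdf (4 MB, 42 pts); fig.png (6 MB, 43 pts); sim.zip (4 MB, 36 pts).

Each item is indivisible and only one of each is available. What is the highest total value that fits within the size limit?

78 pts

Check high-value combinations within 8 MB:
- slides.pdf+sim.zip: size 4+4=8, value 42+36=78
- demo.mov+slides.pdf: size 3+4=7, value 7+42=49
- dataset.csv: size 8, value 48
- fig.png: size 6, value 43
- demo.mov+sim.zip: size 3+4=7, value 7+36=43
Best: 78 pts.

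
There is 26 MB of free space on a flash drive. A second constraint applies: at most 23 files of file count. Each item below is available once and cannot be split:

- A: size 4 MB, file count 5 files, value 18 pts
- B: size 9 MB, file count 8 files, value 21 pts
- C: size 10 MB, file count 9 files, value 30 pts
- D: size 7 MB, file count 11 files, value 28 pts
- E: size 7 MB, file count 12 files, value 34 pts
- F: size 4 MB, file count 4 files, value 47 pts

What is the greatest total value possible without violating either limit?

Feasible sets respecting both limits:
- A+E+F: size 15, file count 21, value 99
- B+C+F: size 23, file count 21, value 98
- B+D+F: size 20, file count 23, value 96
- A+C+F: size 18, file count 18, value 95
Best: 99 pts.

99 pts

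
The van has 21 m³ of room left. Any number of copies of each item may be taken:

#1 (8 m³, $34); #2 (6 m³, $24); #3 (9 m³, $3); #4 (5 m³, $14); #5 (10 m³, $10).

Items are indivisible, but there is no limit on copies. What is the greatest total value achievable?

$82

Best value-per-unit is #1 at 34/8; filling with it alone gives 2×34 = 68.
Optimal mix: 2×#1 + 1×#4 → volume 21, value 82.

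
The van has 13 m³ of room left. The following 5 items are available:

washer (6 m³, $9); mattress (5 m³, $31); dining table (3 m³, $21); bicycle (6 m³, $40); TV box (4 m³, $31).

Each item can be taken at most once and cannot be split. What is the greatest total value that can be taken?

$92

This is a 0/1 knapsack; check combinations near the capacity.
- dining table+bicycle+TV box: volume 3+6+4=13, value 21+40+31=92
- mattress+dining table+TV box: volume 5+3+4=12, value 31+21+31=83
- bicycle+TV box: volume 6+4=10, value 40+31=71
- mattress+bicycle: volume 5+6=11, value 31+40=71
- mattress+TV box: volume 5+4=9, value 31+31=62
Best: $92.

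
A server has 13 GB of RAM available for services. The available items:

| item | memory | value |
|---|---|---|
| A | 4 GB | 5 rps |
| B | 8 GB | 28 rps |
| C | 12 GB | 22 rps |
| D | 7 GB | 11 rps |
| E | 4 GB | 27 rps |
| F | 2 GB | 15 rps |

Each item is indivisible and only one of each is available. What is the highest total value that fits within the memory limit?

This is a 0/1 knapsack; check combinations near the capacity.
- B+E: memory 8+4=12, value 28+27=55
- D+E+F: memory 7+4+2=13, value 11+27+15=53
- A+E+F: memory 4+4+2=10, value 5+27+15=47
- B+F: memory 8+2=10, value 28+15=43
- E+F: memory 4+2=6, value 27+15=42
Best: 55 rps.

55 rps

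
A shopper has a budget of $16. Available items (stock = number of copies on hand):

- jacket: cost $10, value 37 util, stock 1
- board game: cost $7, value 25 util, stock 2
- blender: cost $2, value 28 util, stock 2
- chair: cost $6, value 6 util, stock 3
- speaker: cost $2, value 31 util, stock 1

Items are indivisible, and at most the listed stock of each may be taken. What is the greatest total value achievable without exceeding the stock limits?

Top feasible selections:
- 1×jacket + 2×blender + 1×speaker: cost 16, value 124
- 1×board game + 2×blender + 1×speaker: cost 13, value 112
- 1×jacket + 1×blender + 1×speaker: cost 14, value 96
- 2×blender + 1×chair + 1×speaker: cost 12, value 93
Best: 124 util.

124 util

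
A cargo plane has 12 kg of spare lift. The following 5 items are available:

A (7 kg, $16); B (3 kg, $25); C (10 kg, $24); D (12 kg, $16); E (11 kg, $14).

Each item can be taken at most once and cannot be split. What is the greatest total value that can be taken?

Check high-value combinations within 12 kg:
- A+B: weight 7+3=10, value 16+25=41
- B: weight 3, value 25
- C: weight 10, value 24
- A: weight 7, value 16
- D: weight 12, value 16
Best: $41.

$41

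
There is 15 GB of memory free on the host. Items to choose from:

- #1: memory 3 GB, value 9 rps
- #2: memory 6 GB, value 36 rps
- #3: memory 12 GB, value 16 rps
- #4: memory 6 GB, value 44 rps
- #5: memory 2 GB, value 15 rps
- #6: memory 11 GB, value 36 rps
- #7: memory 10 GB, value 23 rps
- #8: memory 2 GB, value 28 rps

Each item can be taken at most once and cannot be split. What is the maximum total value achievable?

108 rps

This is a 0/1 knapsack; check combinations near the capacity.
- #2+#4+#8: memory 6+6+2=14, value 36+44+28=108
- #1+#4+#5+#8: memory 3+6+2+2=13, value 9+44+15+28=96
- #2+#4+#5: memory 6+6+2=14, value 36+44+15=95
Best: 108 rps.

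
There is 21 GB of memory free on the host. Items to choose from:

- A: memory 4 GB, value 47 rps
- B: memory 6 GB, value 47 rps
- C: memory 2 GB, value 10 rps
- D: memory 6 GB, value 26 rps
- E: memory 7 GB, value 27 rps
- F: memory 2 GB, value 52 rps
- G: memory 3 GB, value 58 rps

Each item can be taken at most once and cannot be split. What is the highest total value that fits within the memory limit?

230 rps

Check high-value combinations within 21 GB:
- A+B+D+F+G: memory 4+6+6+2+3=21, value 47+47+26+52+58=230
- A+B+C+F+G: memory 4+6+2+2+3=17, value 47+47+10+52+58=214
- A+B+F+G: memory 4+6+2+3=15, value 47+47+52+58=204
Best: 230 rps.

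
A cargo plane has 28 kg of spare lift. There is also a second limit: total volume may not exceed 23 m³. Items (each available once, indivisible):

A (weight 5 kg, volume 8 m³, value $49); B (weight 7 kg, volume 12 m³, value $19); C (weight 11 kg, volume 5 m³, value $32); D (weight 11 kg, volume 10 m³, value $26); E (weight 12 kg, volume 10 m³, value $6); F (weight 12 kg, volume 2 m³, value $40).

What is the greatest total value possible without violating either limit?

$121

Feasible sets respecting both limits:
- A+C+F: weight 28, volume 15, value 121
- A+D+F: weight 28, volume 20, value 115
- A+B+F: weight 24, volume 22, value 108
Best: $121.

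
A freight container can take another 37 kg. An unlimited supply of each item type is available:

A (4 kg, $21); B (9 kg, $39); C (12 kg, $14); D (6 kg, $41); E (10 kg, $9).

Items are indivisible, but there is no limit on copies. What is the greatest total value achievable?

$246

Best value-per-unit is D at 41/6, and filling with it alone uses weight 6×6=36. No mix of the others beats 6×41 = 246.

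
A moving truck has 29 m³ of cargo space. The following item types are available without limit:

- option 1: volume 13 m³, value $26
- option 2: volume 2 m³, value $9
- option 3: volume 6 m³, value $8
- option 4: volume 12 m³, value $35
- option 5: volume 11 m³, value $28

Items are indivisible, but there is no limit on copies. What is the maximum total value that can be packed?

Best value-per-unit is option 2 at 9/2, and filling with it alone uses volume 14×2=28. No mix of the others beats 14×9 = 126.

$126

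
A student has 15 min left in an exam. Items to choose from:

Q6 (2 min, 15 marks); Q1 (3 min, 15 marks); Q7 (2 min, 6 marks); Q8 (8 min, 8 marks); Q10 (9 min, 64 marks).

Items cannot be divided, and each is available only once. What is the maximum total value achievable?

Check high-value combinations within 15 min:
- Q6+Q1+Q10: time 2+3+9=14, value 15+15+64=94
- Q6+Q7+Q10: time 2+2+9=13, value 15+6+64=85
- Q1+Q7+Q10: time 3+2+9=14, value 15+6+64=85
Best: 94 marks.

94 marks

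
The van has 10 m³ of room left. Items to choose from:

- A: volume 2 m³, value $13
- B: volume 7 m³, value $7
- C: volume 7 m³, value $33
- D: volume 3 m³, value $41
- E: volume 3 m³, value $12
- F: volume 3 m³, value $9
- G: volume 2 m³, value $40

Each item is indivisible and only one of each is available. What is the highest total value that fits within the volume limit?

Check high-value combinations within 10 m³:
- A+D+E+G: volume 2+3+3+2=10, value 13+41+12+40=106
- A+D+F+G: volume 2+3+3+2=10, value 13+41+9+40=103
- A+D+G: volume 2+3+2=7, value 13+41+40=94
Best: $106.

$106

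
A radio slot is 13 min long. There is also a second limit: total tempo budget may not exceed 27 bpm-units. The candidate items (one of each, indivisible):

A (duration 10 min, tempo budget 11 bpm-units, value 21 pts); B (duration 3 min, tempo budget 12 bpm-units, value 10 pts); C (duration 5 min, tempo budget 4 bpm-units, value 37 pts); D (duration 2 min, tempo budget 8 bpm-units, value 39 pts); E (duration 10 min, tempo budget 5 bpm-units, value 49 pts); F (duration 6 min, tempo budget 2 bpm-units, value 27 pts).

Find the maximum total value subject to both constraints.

Feasible sets respecting both limits:
- C+D+F: duration 13, tempo budget 14, value 103
- D+E: duration 12, tempo budget 13, value 88
- B+C+D: duration 10, tempo budget 24, value 86
Best: 103 pts.

103 pts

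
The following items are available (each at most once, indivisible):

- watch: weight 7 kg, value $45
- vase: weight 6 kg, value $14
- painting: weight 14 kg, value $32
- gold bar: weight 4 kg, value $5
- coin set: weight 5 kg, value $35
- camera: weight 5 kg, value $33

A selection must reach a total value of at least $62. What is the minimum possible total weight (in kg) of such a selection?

Subsets with value ≥ 62, sorted by total weight:
- coin set+camera: weight 10, value 68
- watch+coin set: weight 12, value 80
- watch+camera: weight 12, value 78
Minimum weight: 10 kg.

10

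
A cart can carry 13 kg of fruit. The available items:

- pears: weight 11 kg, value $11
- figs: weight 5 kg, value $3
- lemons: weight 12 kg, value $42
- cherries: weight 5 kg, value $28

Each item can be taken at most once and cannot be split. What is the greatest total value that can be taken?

Check high-value combinations within 13 kg:
- lemons: weight 12, value 42
- figs+cherries: weight 5+5=10, value 3+28=31
- cherries: weight 5, value 28
Best: $42.

$42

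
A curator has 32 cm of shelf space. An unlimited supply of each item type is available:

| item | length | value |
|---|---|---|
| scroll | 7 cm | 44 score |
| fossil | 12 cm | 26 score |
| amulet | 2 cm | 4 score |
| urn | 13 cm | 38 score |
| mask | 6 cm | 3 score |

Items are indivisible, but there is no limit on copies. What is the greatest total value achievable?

184 score

Best value-per-unit is scroll at 44/7; filling with it alone gives 4×44 = 176.
Optimal mix: 4×scroll + 2×amulet → length 32, value 184.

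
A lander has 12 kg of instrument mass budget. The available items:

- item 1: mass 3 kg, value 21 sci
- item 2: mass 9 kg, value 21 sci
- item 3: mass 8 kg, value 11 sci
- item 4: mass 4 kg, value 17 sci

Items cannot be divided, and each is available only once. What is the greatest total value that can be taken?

Check high-value combinations within 12 kg:
- item 1+item 2: mass 3+9=12, value 21+21=42
- item 1+item 4: mass 3+4=7, value 21+17=38
- item 1+item 3: mass 3+8=11, value 21+11=32
- item 3+item 4: mass 8+4=12, value 11+17=28
- item 1: mass 3, value 21
Best: 42 sci.

42 sci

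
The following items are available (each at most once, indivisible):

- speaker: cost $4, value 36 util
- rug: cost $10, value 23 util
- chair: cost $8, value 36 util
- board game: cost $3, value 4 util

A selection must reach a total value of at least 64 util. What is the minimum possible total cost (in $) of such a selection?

Subsets with value ≥ 64, sorted by total cost:
- speaker+chair: cost 12, value 72
- speaker+chair+board game: cost 15, value 76
- speaker+rug+chair: cost 22, value 95
Minimum cost: 12 $.

12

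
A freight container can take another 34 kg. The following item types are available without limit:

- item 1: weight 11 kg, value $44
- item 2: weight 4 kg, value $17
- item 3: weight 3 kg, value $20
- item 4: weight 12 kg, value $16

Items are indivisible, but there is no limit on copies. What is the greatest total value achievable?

$220

Best value-per-unit is item 3 at 20/3, and filling with it alone uses weight 11×3=33. No mix of the others beats 11×20 = 220.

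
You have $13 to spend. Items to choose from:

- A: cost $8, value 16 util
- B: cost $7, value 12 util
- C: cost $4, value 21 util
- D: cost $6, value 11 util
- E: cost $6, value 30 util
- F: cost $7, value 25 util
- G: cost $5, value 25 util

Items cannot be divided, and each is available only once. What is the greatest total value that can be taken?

Check high-value combinations within $13:
- E+G: cost 6+5=11, value 30+25=55
- E+F: cost 6+7=13, value 30+25=55
- C+E: cost 4+6=10, value 21+30=51
- F+G: cost 7+5=12, value 25+25=50
Best: 55 util.

55 util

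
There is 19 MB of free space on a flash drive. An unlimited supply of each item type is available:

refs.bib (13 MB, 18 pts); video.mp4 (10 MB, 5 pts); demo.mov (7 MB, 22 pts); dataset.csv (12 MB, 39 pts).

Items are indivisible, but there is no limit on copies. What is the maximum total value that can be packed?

Best value-per-unit is dataset.csv at 39/12; filling with it alone gives 1×39 = 39.
Optimal mix: 1×demo.mov + 1×dataset.csv → size 19, value 61.

61 pts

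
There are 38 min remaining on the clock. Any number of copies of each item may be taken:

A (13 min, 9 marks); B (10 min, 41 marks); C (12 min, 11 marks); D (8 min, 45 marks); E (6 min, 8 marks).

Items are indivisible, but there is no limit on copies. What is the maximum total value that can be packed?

188 marks

Best value-per-unit is D at 45/8; filling with it alone gives 4×45 = 180.
Optimal mix: 4×D + 1×E → time 38, value 188.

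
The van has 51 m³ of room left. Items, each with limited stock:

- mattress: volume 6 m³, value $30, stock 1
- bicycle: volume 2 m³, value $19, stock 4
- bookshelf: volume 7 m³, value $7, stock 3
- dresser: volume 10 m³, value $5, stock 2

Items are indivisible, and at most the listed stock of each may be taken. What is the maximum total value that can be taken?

$132

Best selections within volume 51 and stock limits:
- 1×mattress + 4×bicycle + 3×bookshelf + 1×dresser: volume 45, value 132
- 1×mattress + 4×bicycle + 2×bookshelf + 2×dresser: volume 48, value 130
- 1×mattress + 4×bicycle + 3×bookshelf: volume 35, value 127
- 1×mattress + 4×bicycle + 2×bookshelf + 1×dresser: volume 38, value 125
Best: $132.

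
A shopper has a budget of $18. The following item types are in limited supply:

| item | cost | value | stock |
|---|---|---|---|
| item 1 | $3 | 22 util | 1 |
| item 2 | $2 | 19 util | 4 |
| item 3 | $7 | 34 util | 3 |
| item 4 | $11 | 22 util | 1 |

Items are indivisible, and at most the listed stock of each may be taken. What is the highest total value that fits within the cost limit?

132 util

Best selections within cost 18 and stock limits:
- 1×item 1 + 4×item 2 + 1×item 3: cost 18, value 132
- 1×item 1 + 3×item 2 + 1×item 3: cost 16, value 113
- 4×item 2 + 1×item 3: cost 15, value 110
- 2×item 2 + 2×item 3: cost 18, value 106
Best: 132 util.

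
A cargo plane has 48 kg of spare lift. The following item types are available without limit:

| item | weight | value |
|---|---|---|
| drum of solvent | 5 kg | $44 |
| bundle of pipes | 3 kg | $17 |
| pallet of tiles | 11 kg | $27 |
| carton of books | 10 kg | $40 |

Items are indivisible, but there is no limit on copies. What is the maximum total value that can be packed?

$413

Best value-per-unit is drum of solvent at 44/5; filling with it alone gives 9×44 = 396.
Optimal mix: 9×drum of solvent + 1×bundle of pipes → weight 48, value 413.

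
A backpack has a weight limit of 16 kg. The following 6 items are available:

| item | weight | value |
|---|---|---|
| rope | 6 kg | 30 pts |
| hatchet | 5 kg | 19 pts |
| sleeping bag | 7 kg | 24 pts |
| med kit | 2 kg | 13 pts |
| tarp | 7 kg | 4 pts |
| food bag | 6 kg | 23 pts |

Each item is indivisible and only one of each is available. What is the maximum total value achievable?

Check high-value combinations within 16 kg:
- rope+sleeping bag+med kit: weight 6+7+2=15, value 30+24+13=67
- rope+med kit+food bag: weight 6+2+6=14, value 30+13+23=66
- rope+hatchet+med kit: weight 6+5+2=13, value 30+19+13=62
- sleeping bag+med kit+food bag: weight 7+2+6=15, value 24+13+23=60
- hatchet+sleeping bag+med kit: weight 5+7+2=14, value 19+24+13=56
Best: 67 pts.

67 pts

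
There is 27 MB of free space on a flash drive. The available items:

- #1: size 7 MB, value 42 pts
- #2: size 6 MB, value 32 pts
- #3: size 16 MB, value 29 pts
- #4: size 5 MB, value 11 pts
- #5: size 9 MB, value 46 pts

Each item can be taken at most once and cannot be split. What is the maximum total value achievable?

131 pts

Check high-value combinations within 27 MB:
- #1+#2+#4+#5: size 7+6+5+9=27, value 42+32+11+46=131
- #1+#2+#5: size 7+6+9=22, value 42+32+46=120
- #1+#4+#5: size 7+5+9=21, value 42+11+46=99
- #2+#4+#5: size 6+5+9=20, value 32+11+46=89
- #1+#5: size 7+9=16, value 42+46=88
Best: 131 pts.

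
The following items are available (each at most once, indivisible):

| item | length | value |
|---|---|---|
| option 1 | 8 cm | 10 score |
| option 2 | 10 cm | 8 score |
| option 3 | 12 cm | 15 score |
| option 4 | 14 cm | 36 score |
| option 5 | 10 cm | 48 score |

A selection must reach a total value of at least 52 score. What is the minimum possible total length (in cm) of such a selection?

Subsets with value ≥ 52, sorted by total length:
- option 1+option 5: length 18, value 58
- option 2+option 5: length 20, value 56
- option 3+option 5: length 22, value 63
- option 4+option 5: length 24, value 84
Minimum length: 18 cm.

18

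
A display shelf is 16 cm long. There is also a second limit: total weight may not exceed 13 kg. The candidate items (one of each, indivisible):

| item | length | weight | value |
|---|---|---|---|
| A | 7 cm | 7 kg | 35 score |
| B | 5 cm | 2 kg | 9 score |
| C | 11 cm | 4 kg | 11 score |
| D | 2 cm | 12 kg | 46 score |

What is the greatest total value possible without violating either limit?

46 score

Feasible sets respecting both limits:
- D: length 2, weight 12, value 46
- A+B: length 12, weight 9, value 44
- A: length 7, weight 7, value 35
Best: 46 score.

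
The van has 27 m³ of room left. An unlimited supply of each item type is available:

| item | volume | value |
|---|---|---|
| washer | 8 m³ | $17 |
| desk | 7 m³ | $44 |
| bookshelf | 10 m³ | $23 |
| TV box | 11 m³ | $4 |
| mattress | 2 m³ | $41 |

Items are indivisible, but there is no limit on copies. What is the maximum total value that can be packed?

$533

Best value-per-unit is mattress at 41/2, and filling with it alone uses volume 13×2=26. No mix of the others beats 13×41 = 533.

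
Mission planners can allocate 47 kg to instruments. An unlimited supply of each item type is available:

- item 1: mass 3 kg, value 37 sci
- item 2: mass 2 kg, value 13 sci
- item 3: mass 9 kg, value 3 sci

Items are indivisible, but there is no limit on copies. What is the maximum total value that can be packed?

Best value-per-unit is item 1 at 37/3; filling with it alone gives 15×37 = 555.
Optimal mix: 15×item 1 + 1×item 2 → mass 47, value 568.

568 sci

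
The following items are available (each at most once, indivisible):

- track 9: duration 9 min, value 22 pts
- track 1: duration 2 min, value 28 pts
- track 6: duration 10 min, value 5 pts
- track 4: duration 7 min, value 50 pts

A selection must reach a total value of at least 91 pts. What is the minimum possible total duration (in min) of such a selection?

18

Subsets with value ≥ 91, sorted by total duration:
- track 9+track 1+track 4: duration 18, value 100
- track 9+track 1+track 6+track 4: duration 28, value 105
Minimum duration: 18 min.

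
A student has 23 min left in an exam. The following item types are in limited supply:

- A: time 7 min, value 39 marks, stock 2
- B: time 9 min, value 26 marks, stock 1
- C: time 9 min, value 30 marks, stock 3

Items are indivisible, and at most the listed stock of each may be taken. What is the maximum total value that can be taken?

108 marks

Top feasible selections:
- 2×A + 1×C: time 23, value 108
- 2×A + 1×B: time 23, value 104
Best: 108 marks.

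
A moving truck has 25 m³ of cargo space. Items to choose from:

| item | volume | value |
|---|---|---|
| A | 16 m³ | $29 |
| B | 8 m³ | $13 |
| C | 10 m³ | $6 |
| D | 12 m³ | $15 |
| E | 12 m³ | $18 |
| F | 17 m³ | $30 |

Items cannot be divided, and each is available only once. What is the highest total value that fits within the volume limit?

$43

This is a 0/1 knapsack; check combinations near the capacity.
- B+F: volume 8+17=25, value 13+30=43
- A+B: volume 16+8=24, value 29+13=42
- D+E: volume 12+12=24, value 15+18=33
- B+E: volume 8+12=20, value 13+18=31
Best: $43.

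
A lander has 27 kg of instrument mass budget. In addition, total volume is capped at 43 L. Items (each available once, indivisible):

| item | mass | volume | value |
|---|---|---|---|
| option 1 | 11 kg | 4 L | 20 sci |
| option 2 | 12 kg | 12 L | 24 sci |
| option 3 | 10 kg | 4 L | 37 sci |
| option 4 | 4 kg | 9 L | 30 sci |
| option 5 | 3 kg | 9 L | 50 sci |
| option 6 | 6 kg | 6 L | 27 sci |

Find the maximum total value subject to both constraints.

Feasible sets respecting both limits:
- option 3+option 4+option 5+option 6: mass 23, volume 28, value 144
- option 2+option 4+option 5+option 6: mass 25, volume 36, value 131
- option 1+option 4+option 5+option 6: mass 24, volume 28, value 127
Best: 144 sci.

144 sci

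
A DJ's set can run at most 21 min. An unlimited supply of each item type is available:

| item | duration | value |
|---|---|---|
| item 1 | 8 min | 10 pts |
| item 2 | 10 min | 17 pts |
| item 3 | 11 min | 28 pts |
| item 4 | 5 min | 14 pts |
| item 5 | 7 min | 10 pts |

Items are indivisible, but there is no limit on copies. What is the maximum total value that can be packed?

56 pts

Best value-per-unit is item 4 at 14/5; filling with it alone gives 4×14 = 56.
Optimal mix: 1×item 3 + 2×item 4 → duration 21, value 56.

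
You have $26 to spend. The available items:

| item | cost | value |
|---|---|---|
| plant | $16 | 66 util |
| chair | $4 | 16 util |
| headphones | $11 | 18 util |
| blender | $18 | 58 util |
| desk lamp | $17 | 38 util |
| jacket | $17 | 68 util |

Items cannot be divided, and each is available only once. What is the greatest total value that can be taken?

Check high-value combinations within $26:
- chair+jacket: cost 4+17=21, value 16+68=84
- plant+chair: cost 16+4=20, value 66+16=82
- chair+blender: cost 4+18=22, value 16+58=74
- jacket: cost 17, value 68
- plant: cost 16, value 66
Best: 84 util.

84 util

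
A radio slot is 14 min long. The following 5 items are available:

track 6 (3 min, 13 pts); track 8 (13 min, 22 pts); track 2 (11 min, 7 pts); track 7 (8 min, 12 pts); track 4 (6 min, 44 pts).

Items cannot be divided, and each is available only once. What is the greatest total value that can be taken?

57 pts

Check high-value combinations within 14 min:
- track 6+track 4: duration 3+6=9, value 13+44=57
- track 7+track 4: duration 8+6=14, value 12+44=56
- track 4: duration 6, value 44
Best: 57 pts.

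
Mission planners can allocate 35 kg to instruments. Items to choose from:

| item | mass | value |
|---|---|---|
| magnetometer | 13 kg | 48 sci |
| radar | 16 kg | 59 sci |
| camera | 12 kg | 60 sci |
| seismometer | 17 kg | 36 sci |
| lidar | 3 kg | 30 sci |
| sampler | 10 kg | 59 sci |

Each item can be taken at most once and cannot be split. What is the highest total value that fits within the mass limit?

Check high-value combinations within 35 kg:
- magnetometer+camera+sampler: mass 13+12+10=35, value 48+60+59=167
- camera+lidar+sampler: mass 12+3+10=25, value 60+30+59=149
- radar+camera+lidar: mass 16+12+3=31, value 59+60+30=149
Best: 167 sci.

167 sci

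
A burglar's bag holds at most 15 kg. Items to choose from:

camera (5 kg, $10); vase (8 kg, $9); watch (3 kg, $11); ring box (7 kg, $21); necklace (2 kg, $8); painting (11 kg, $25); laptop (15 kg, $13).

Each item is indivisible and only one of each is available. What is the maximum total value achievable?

Check high-value combinations within 15 kg:
- camera+watch+ring box: weight 5+3+7=15, value 10+11+21=42
- watch+ring box+necklace: weight 3+7+2=12, value 11+21+8=40
- camera+ring box+necklace: weight 5+7+2=14, value 10+21+8=39
Best: $42.

$42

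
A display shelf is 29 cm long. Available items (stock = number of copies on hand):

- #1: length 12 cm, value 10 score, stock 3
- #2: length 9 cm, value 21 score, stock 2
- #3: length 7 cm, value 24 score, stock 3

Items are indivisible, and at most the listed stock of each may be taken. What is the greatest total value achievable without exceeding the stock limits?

Best selections within length 29 and stock limits:
- 3×#3: length 21, value 72
- 1×#2 + 2×#3: length 23, value 69
- 2×#2 + 1×#3: length 25, value 66
Best: 72 score.

72 score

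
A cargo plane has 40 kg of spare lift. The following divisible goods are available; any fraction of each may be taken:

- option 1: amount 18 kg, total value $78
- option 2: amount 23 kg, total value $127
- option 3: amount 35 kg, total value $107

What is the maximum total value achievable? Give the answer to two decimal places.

Take in order of value per unit:
- option 2 (127/23 per unit): all 23 → value 127, running total 127.00
- option 1 (78/18 per unit): 17 of 18 → value 17×78/18 = 73.6667, running total 200.67
Total 200.67.

200.67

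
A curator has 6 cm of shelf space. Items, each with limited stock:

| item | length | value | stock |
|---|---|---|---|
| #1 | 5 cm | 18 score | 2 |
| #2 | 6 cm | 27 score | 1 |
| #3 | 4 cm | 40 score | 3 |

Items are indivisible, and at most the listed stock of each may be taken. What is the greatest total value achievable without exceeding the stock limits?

Best selections within length 6 and stock limits:
- 1×#3: length 4, value 40
- 1×#2: length 6, value 27
- 1×#1: length 5, value 18
Best: 40 score.

40 score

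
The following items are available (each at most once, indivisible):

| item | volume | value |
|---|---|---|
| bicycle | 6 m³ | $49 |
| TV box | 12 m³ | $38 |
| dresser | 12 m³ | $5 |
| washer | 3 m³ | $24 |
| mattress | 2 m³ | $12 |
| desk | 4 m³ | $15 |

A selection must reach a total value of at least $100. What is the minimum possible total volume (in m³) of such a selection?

Subsets with value ≥ 100, sorted by total volume:
- bicycle+washer+mattress+desk: volume 15, value 100
- bicycle+TV box+washer: volume 21, value 111
- bicycle+TV box+desk: volume 22, value 102
Minimum volume: 15 m³.

15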